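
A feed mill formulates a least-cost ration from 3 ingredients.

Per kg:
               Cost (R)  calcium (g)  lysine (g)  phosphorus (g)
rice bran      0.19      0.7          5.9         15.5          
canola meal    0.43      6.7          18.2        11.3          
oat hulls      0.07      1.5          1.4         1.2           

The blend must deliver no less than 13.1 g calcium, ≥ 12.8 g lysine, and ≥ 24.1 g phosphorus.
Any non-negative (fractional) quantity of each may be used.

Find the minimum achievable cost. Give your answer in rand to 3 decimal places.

Treat it as an LP. Let x1 = kg of rice bran, x2 = kg of canola meal, x3 = kg of oat hulls.
min 0.19x1 + 0.43x2 + 0.07x3 with:
  0.7x1 + 6.7x2 + 1.5x3 ≥ 13.1   (calcium)
  5.9x1 + 18.2x2 + 1.4x3 ≥ 12.8   (lysine)
  15.5x1 + 11.3x2 + 1.2x3 ≥ 24.1   (phosphorus)
  x1, x2, x3 ≥ 0.
The cheapest feasible vertex uses only rice bran, oat hulls; canola meal is not used. The calcium and phosphorus requirements are met with equality.
Optimal quantities: rice bran = 0.9116 kg, oat hulls = 8.308 kg.
Total cost: 0.19·0.9116 + 0.07·8.308 = 0.75476.

R0.755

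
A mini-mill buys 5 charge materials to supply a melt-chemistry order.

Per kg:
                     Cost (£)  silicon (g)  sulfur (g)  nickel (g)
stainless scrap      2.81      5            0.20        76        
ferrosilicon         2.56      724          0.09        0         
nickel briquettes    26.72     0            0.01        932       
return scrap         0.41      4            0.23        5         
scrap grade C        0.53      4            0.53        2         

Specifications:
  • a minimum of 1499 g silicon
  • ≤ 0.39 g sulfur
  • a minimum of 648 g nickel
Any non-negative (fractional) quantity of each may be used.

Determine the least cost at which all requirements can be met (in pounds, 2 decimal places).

£23.88

This is a linear program. Let x1 = kg of stainless scrap, x2 = kg of ferrosilicon, x3 = kg of nickel briquettes, x4 = kg of return scrap, x5 = kg of scrap grade C.
Minimise 2.81x1 + 2.56x2 + 26.72x3 + 0.41x4 + 0.53x5 with:
  5x1 + 724x2 + 4x4 + 4x5 ≥ 1499   (silicon)
  0.2x1 + 0.09x2 + 0.01x3 + 0.23x4 + 0.53x5 ≤ 0.39   (sulfur)
  76x1 + 932x3 + 5x4 + 2x5 ≥ 648   (nickel)
  x1, x2, x3, x4, x5 ≥ 0.
The minimum-cost mix takes nothing from stainless scrap, return scrap, scrap grade C — only ferrosilicon, nickel briquettes. There the silicon and nickel constraints are tight.
That vertex is x2 = 2.07, x3 = 0.6953.
Total cost: 2.56·2.07 + 26.72·0.6953 = 23.8776.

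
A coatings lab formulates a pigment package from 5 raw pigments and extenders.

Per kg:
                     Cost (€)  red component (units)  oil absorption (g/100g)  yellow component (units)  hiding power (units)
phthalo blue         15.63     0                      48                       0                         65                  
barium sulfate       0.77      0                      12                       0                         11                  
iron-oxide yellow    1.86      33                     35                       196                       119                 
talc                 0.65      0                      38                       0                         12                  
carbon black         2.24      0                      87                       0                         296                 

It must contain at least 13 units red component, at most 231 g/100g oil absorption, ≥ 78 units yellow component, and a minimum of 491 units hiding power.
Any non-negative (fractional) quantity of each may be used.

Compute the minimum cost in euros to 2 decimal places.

€4.10

Let x1 = kg of phthalo blue, x2 = kg of barium sulfate, x3 = kg of iron-oxide yellow, x4 = kg of talc, x5 = kg of carbon black.
Minimize 15.63x1 + 0.77x2 + 1.86x3 + 0.65x4 + 2.24x5 subject to:
  33x3 ≥ 13   (red component)
  48x1 + 12x2 + 35x3 + 38x4 + 87x5 ≤ 231   (oil absorption)
  196x3 ≥ 78   (yellow component)
  65x1 + 11x2 + 119x3 + 12x4 + 296x5 ≥ 491   (hiding power)
  x1, x2, x3, x4, x5 ≥ 0.
The minimum-cost mix takes nothing from phthalo blue, barium sulfate, talc — only iron-oxide yellow, carbon black. The yellow component and hiding power requirements are met with equality.
So iron-oxide yellow = 0.398 kg, carbon black = 1.499 kg.
Total cost: 1.86·0.398 + 2.24·1.499 = 4.0980.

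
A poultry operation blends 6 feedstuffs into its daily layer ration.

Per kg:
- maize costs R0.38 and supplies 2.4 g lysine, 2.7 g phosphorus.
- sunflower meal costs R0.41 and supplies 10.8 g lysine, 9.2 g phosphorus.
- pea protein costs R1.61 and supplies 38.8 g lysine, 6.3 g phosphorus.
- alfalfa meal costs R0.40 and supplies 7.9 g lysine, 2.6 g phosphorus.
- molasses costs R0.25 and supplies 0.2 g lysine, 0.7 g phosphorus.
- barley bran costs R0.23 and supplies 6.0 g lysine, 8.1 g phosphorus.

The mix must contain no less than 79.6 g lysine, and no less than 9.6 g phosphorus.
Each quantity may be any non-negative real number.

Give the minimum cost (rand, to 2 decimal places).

R3.02

Let x1 = kg of maize, x2 = kg of sunflower meal, x3 = kg of pea protein, x4 = kg of alfalfa meal, x5 = kg of molasses, x6 = kg of barley bran.
Minimize 0.38x1 + 0.41x2 + 1.61x3 + 0.4x4 + 0.25x5 + 0.23x6 with:
  2.4x1 + 10.8x2 + 38.8x3 + 7.9x4 + 0.2x5 + 6x6 ≥ 79.6   (lysine)
  2.7x1 + 9.2x2 + 6.3x3 + 2.6x4 + 0.7x5 + 8.1x6 ≥ 9.6   (phosphorus)
  x1, x2, x3, x4, x5, x6 ≥ 0.
The optimal basis is {sunflower meal}; maize, pea protein, alfalfa meal, molasses, barley bran drop out. The lysine requirement is met with equality.
Optimal quantities: sunflower meal = 7.37 kg.
Hence cost = 0.41·7.37 = R3.0217.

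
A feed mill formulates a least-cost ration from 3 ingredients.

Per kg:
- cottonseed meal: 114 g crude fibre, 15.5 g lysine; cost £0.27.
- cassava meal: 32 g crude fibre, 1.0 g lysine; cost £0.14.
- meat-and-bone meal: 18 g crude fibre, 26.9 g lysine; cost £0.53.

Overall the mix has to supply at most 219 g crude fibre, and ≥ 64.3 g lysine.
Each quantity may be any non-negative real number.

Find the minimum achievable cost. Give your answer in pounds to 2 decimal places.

£1.21

Treat it as an LP. Let x1 = kg of cottonseed meal, x2 = kg of cassava meal, x3 = kg of meat-and-bone meal.
Minimise 0.27x1 + 0.14x2 + 0.53x3 subject to:
  114x1 + 32x2 + 18x3 ≤ 219   (crude fibre)
  15.5x1 + 1x2 + 26.9x3 ≥ 64.3   (lysine)
  x1, x2, x3 ≥ 0.
The minimum-cost mix takes nothing from cassava meal — only cottonseed meal, meat-and-bone meal. There the crude fibre and lysine constraints are tight.
Optimal quantities: cottonseed meal = 1.698 kg, meat-and-bone meal = 1.412 kg.
Total cost: 0.27·1.698 + 0.53·1.412 = 1.2068.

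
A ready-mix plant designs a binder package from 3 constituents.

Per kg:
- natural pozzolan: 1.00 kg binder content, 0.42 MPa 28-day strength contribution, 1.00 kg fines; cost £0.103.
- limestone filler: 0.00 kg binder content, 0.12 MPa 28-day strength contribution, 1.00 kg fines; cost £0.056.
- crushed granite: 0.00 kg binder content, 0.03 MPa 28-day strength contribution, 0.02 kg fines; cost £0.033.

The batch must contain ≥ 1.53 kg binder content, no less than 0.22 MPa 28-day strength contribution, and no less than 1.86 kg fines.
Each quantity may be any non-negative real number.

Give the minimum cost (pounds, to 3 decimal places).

This is a linear program. Let x1 = kg of natural pozzolan, x2 = kg of limestone filler, x3 = kg of crushed granite.
Minimize 0.103x1 + 0.056x2 + 0.033x3 with:
  1x1 ≥ 1.53   (binder content)
  0.42x1 + 0.12x2 + 0.03x3 ≥ 0.22   (28-day strength contribution)
  1x1 + 1x2 + 0.02x3 ≥ 1.86   (fines)
  x1, x2, x3 ≥ 0.
At the optimum only natural pozzolan, limestone filler are positive (crushed granite = 0). The binder content and fines requirements are met with equality.
Solving gives x1 = 1.53, x2 = 0.33.
Cost = 0.103·1.53 + 0.056·0.33 = 0.17607.

£0.176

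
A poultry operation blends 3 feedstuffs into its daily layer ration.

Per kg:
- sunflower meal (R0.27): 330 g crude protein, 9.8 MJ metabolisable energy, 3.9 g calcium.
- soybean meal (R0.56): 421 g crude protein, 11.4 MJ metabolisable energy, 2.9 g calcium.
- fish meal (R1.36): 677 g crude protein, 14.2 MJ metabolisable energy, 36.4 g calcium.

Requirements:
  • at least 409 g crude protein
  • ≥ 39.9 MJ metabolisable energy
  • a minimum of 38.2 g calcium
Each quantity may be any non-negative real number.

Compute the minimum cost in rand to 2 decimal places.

R1.80

This is a linear program. Let x1 = kg of sunflower meal, x2 = kg of soybean meal, x3 = kg of fish meal.
Minimize 0.27x1 + 0.56x2 + 1.36x3 subject to:
  330x1 + 421x2 + 677x3 ≥ 409   (crude protein)
  9.8x1 + 11.4x2 + 14.2x3 ≥ 39.9   (metabolisable energy)
  3.9x1 + 2.9x2 + 36.4x3 ≥ 38.2   (calcium)
  x1, x2, x3 ≥ 0.
The optimal basis is {sunflower meal, fish meal}; soybean meal drops out. Binding constraints: metabolisable energy and calcium.
So sunflower meal = 3.02 kg, fish meal = 0.7259 kg.
Total cost: 0.27·3.02 + 1.36·0.7259 = 1.8026.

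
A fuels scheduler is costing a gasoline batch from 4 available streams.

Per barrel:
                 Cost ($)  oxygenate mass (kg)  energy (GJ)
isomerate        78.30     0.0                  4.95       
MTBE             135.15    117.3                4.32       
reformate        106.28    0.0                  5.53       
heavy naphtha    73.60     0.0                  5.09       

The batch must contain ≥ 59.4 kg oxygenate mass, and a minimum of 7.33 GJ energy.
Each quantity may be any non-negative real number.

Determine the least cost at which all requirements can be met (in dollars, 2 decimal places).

Set it up as a linear program. Let x1 = barrels of isomerate, x2 = barrels of MTBE, x3 = barrels of reformate, x4 = barrels of heavy naphtha.
min 78.3x1 + 135.15x2 + 106.28x3 + 73.6x4 s.t.:
  117.3x2 ≥ 59.4   (oxygenate mass)
  4.95x1 + 4.32x2 + 5.53x3 + 5.09x4 ≥ 7.33   (energy)
  x1, x2, x3, x4 ≥ 0.
The optimal basis is {MTBE, heavy naphtha}; isomerate, reformate drop out. There the oxygenate mass and energy constraints are tight.
So MTBE = 0.50639 barrels, heavy naphtha = 1.0103 barrels.
Hence cost = 135.15·0.50639 + 73.6·1.0103 = $142.7967.

$142.80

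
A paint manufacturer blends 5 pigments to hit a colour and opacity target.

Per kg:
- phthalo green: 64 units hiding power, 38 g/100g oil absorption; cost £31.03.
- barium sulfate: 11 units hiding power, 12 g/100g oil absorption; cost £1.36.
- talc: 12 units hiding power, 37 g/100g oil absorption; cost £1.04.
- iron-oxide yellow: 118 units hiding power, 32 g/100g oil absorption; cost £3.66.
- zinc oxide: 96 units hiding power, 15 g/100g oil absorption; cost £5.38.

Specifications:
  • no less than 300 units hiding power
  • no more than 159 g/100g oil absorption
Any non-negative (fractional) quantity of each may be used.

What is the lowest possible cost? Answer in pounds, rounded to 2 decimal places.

£9.31

Let x1 = kg of phthalo green, x2 = kg of barium sulfate, x3 = kg of talc, x4 = kg of iron-oxide yellow, x5 = kg of zinc oxide.
Minimize 31.03x1 + 1.36x2 + 1.04x3 + 3.66x4 + 5.38x5 subject to:
  64x1 + 11x2 + 12x3 + 118x4 + 96x5 ≥ 300   (hiding power)
  38x1 + 12x2 + 37x3 + 32x4 + 15x5 ≤ 159   (oil absorption)
  x1, x2, x3, x4, x5 ≥ 0.
The minimum-cost mix takes nothing from phthalo green, barium sulfate, talc, zinc oxide — only iron-oxide yellow. There the hiding power constraint is tight.
That vertex is x4 = 2.5424.
Total cost: 3.66·2.5424 = 9.3052.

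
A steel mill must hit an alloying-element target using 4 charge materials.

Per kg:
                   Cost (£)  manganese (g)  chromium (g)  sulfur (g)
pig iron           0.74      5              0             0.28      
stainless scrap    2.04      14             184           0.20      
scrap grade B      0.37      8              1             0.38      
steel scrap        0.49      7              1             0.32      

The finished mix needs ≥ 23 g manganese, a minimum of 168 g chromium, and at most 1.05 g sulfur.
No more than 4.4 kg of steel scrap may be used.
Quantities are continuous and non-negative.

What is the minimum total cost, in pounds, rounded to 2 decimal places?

Treat it as an LP. Let x1 = kg of pig iron, x2 = kg of stainless scrap, x3 = kg of scrap grade B, x4 = kg of steel scrap.
Minimize 0.74x1 + 2.04x2 + 0.37x3 + 0.49x4 s.t.:
  5x1 + 14x2 + 8x3 + 7x4 ≥ 23   (manganese)
  184x2 + 1x3 + 1x4 ≥ 168   (chromium)
  0.28x1 + 0.2x2 + 0.38x3 + 0.32x4 ≤ 1.05   (sulfur)
  x4 ≤ 4.4
  x1, x2, x3, x4 ≥ 0.
The cheapest feasible vertex uses only stainless scrap, scrap grade B; pig iron, steel scrap are not used. There the manganese and chromium constraints are tight.
That vertex is x2 = 0.906, x3 = 1.289.
Cost = 2.04·0.906 + 0.37·1.289 = 2.3252.

£2.33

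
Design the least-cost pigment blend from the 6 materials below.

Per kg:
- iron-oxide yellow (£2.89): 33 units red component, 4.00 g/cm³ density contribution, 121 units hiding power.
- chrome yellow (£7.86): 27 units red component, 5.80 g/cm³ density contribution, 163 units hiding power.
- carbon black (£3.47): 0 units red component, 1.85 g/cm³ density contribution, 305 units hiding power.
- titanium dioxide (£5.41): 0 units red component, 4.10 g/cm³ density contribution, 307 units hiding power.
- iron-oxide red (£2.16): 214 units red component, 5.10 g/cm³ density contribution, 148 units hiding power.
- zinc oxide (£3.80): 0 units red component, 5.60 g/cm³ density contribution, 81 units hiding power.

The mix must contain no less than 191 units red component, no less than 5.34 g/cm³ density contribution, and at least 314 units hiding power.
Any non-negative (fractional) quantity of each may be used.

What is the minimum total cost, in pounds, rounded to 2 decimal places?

£4.00

Set it up as a linear program. Let x1 = kg of iron-oxide yellow, x2 = kg of chrome yellow, x3 = kg of carbon black, x4 = kg of titanium dioxide, x5 = kg of iron-oxide red, x6 = kg of zinc oxide.
Minimise 2.89x1 + 7.86x2 + 3.47x3 + 5.41x4 + 2.16x5 + 3.8x6 subject to:
  33x1 + 27x2 + 214x5 ≥ 191   (red component)
  4x1 + 5.8x2 + 1.85x3 + 4.1x4 + 5.1x5 + 5.6x6 ≥ 5.34   (density contribution)
  121x1 + 163x2 + 305x3 + 307x4 + 148x5 + 81x6 ≥ 314   (hiding power)
  x1, x2, x3, x4, x5, x6 ≥ 0.
The cheapest feasible vertex uses only carbon black, iron-oxide red; iron-oxide yellow, chrome yellow, titanium dioxide, zinc oxide are not used. Binding constraints: red component and hiding power.
So carbon black = 0.5964 kg, iron-oxide red = 0.8925 kg.
Hence cost = 3.47·0.5964 + 2.16·0.8925 = £3.9973.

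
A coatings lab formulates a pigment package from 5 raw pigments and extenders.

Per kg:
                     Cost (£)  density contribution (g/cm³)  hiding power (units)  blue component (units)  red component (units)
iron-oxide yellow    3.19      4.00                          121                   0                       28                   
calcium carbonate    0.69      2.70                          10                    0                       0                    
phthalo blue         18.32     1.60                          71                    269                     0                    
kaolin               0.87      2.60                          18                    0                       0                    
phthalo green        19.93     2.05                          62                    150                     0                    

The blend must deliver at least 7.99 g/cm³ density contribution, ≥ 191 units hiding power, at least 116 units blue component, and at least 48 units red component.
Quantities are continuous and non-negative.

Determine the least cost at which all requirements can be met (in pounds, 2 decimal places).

Let x1 = kg of iron-oxide yellow, x2 = kg of calcium carbonate, x3 = kg of phthalo blue, x4 = kg of kaolin, x5 = kg of phthalo green.
Minimise 3.19x1 + 0.69x2 + 18.32x3 + 0.87x4 + 19.93x5 s.t.:
  4x1 + 2.7x2 + 1.6x3 + 2.6x4 + 2.05x5 ≥ 7.99   (density contribution)
  121x1 + 10x2 + 71x3 + 18x4 + 62x5 ≥ 191   (hiding power)
  269x3 + 150x5 ≥ 116   (blue component)
  28x1 ≥ 48   (red component)
  x1, x2, x3, x4, x5 ≥ 0.
At the optimum only iron-oxide yellow, calcium carbonate, phthalo blue are positive (kaolin, phthalo green = 0). The density contribution, blue component, red component requirements are met with equality.
Solving gives x1 = 1.714, x2 = 0.164, x3 = 0.4312.
Objective = 3.19·1.714 + 0.69·0.164 + 18.32·0.4312 = 13.4804.

£13.48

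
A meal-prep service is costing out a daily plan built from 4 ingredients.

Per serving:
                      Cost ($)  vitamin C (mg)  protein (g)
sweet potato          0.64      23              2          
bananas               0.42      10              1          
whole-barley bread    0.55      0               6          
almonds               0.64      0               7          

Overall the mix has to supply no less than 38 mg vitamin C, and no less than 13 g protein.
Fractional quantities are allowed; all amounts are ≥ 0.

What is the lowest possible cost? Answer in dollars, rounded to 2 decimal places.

Treat it as an LP. Let x1 = servings of sweet potato, x2 = servings of bananas, x3 = servings of whole-barley bread, x4 = servings of almonds.
Minimize 0.64x1 + 0.42x2 + 0.55x3 + 0.64x4 with:
  23x1 + 10x2 ≥ 38   (vitamin C)
  2x1 + 1x2 + 6x3 + 7x4 ≥ 13   (protein)
  x1, x2, x3, x4 ≥ 0.
The optimal basis is {sweet potato, almonds}; bananas, whole-barley bread drop out. The vitamin C and protein requirements are met with equality.
Optimal quantities: sweet potato = 1.652 servings, almonds = 1.385 servings.
Total cost: 0.64·1.652 + 0.64·1.385 = 1.9437.

$1.94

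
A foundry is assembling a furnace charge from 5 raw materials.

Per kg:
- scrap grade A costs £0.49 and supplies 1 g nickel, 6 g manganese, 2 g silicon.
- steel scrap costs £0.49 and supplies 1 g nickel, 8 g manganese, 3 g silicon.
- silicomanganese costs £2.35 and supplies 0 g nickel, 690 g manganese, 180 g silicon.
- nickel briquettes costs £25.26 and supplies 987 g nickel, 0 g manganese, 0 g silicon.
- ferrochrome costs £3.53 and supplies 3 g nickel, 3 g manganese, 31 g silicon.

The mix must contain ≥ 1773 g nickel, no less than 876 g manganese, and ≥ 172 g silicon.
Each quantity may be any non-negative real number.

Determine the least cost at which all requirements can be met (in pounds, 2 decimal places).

£48.36

Let x1 = kg of scrap grade A, x2 = kg of steel scrap, x3 = kg of silicomanganese, x4 = kg of nickel briquettes, x5 = kg of ferrochrome.
Minimize 0.49x1 + 0.49x2 + 2.35x3 + 25.26x4 + 3.53x5 with:
  1x1 + 1x2 + 987x4 + 3x5 ≥ 1773   (nickel)
  6x1 + 8x2 + 690x3 + 3x5 ≥ 876   (manganese)
  2x1 + 3x2 + 180x3 + 31x5 ≥ 172   (silicon)
  x1, x2, x3, x4, x5 ≥ 0.
At the optimum only silicomanganese, nickel briquettes are positive (scrap grade A, steel scrap, ferrochrome = 0). The nickel and manganese requirements are met with equality.
Optimal quantities: silicomanganese = 1.2696 kg, nickel briquettes = 1.7964 kg.
Objective = 2.35·1.2696 + 25.26·1.7964 = 48.3606.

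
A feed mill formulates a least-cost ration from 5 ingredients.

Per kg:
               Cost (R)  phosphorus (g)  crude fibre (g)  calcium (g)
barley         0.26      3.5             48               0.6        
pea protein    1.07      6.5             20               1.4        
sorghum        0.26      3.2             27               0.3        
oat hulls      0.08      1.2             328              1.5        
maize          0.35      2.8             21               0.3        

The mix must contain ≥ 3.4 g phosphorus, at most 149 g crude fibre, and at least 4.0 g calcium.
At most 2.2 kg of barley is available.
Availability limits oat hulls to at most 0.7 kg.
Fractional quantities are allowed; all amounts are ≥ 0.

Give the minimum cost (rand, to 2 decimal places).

R2.60

Let x1 = kg of barley, x2 = kg of pea protein, x3 = kg of sorghum, x4 = kg of oat hulls, x5 = kg of maize.
Minimize 0.26x1 + 1.07x2 + 0.26x3 + 0.08x4 + 0.35x5 with:
  3.5x1 + 6.5x2 + 3.2x3 + 1.2x4 + 2.8x5 ≥ 3.4   (phosphorus)
  48x1 + 20x2 + 27x3 + 328x4 + 21x5 ≤ 149   (crude fibre)
  0.6x1 + 1.4x2 + 0.3x3 + 1.5x4 + 0.3x5 ≥ 4   (calcium)
  x1 ≤ 2.2
  x4 ≤ 0.7
  x1, x2, x3, x4, x5 ≥ 0.
At the optimum only barley, pea protein, oat hulls are positive (sorghum, maize = 0). The crude fibre, calcium, the barley cap requirements are met with equality.
Solving gives x1 = 2.2, x2 = 1.896, x4 = 0.01668.
Cost = 0.26·2.2 + 1.07·1.896 + 0.08·0.01668 = 2.6021.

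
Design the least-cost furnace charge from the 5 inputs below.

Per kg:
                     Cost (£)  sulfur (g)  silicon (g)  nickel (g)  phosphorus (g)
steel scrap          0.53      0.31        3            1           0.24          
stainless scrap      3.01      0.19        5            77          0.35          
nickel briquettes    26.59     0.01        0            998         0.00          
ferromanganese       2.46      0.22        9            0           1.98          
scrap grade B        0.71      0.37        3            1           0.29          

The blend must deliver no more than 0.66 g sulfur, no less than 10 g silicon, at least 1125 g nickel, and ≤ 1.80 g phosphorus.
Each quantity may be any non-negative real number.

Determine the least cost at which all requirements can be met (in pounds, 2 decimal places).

Let x1 = kg of steel scrap, x2 = kg of stainless scrap, x3 = kg of nickel briquettes, x4 = kg of ferromanganese, x5 = kg of scrap grade B.
Minimise 0.53x1 + 3.01x2 + 26.59x3 + 2.46x4 + 0.71x5 s.t.:
  0.31x1 + 0.19x2 + 0.01x3 + 0.22x4 + 0.37x5 ≤ 0.66   (sulfur)
  3x1 + 5x2 + 9x4 + 3x5 ≥ 10   (silicon)
  1x1 + 77x2 + 998x3 + 1x5 ≥ 1125   (nickel)
  0.24x1 + 0.35x2 + 1.98x4 + 0.29x5 ≤ 1.8   (phosphorus)
  x1, x2, x3, x4, x5 ≥ 0.
At the optimum only steel scrap, stainless scrap, nickel briquettes are positive (ferromanganese, scrap grade B = 0). Binding constraints: sulfur, silicon, nickel.
That vertex is x1 = 1.376, x2 = 1.175, x3 = 1.035.
Cost = 0.53·1.376 + 3.01·1.175 + 26.59·1.035 = 31.7867.

£31.79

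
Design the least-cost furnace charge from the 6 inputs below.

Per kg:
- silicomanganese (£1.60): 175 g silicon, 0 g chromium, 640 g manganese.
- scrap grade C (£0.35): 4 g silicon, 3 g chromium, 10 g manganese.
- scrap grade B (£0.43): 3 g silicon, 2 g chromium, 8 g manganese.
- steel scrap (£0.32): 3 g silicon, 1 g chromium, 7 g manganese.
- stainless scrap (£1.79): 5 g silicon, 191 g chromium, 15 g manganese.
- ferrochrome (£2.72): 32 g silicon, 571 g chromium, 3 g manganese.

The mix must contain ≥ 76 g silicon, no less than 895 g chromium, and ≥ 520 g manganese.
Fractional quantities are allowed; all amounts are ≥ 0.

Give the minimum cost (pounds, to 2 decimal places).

Set it up as a linear program. Let x1 = kg of silicomanganese, x2 = kg of scrap grade C, x3 = kg of scrap grade B, x4 = kg of steel scrap, x5 = kg of stainless scrap, x6 = kg of ferrochrome.
min 1.6x1 + 0.35x2 + 0.43x3 + 0.32x4 + 1.79x5 + 2.72x6 with:
  175x1 + 4x2 + 3x3 + 3x4 + 5x5 + 32x6 ≥ 76   (silicon)
  3x2 + 2x3 + 1x4 + 191x5 + 571x6 ≥ 895   (chromium)
  640x1 + 10x2 + 8x3 + 7x4 + 15x5 + 3x6 ≥ 520   (manganese)
  x1, x2, x3, x4, x5, x6 ≥ 0.
The minimum-cost mix takes nothing from scrap grade C, scrap grade B, steel scrap, stainless scrap — only silicomanganese, ferrochrome. There the chromium and manganese constraints are tight.
Optimal quantities: silicomanganese = 0.8052 kg, ferrochrome = 1.567 kg.
Hence cost = 1.6·0.8052 + 2.72·1.567 = £5.5506.

£5.55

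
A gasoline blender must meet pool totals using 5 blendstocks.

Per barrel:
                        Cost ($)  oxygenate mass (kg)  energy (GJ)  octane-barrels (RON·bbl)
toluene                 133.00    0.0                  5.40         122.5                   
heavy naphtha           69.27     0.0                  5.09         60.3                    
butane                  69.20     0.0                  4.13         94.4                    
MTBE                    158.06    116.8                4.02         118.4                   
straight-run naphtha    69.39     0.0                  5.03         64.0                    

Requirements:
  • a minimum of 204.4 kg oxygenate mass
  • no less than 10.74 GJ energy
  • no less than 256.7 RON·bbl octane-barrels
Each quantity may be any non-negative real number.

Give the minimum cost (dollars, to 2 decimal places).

Set it up as a linear program. Let x1 = barrels of toluene, x2 = barrels of heavy naphtha, x3 = barrels of butane, x4 = barrels of MTBE, x5 = barrels of straight-run naphtha.
Minimize 133x1 + 69.27x2 + 69.2x3 + 158.06x4 + 69.39x5 s.t.:
  116.8x4 ≥ 204.4   (oxygenate mass)
  5.4x1 + 5.09x2 + 4.13x3 + 4.02x4 + 5.03x5 ≥ 10.74   (energy)
  122.5x1 + 60.3x2 + 94.4x3 + 118.4x4 + 64x5 ≥ 256.7   (octane-barrels)
  x1, x2, x3, x4, x5 ≥ 0.
The minimum-cost mix takes nothing from toluene, heavy naphtha — only butane, MTBE, straight-run naphtha. There the oxygenate mass, energy, octane-barrels constraints are tight.
So butane = 0.05636 barrels, MTBE = 1.75 barrels, straight-run naphtha = 0.6903 barrels.
Objective = 69.2·0.05636 + 158.06·1.75 + 69.39·0.6903 = 328.40503.

$328.41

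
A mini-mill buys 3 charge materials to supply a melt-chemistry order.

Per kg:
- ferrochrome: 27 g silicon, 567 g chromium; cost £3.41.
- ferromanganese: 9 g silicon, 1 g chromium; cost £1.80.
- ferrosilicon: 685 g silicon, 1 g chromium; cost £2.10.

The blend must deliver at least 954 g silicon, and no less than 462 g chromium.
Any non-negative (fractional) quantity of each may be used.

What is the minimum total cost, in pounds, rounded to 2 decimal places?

£5.63

Set it up as a linear program. Let x1 = kg of ferrochrome, x2 = kg of ferromanganese, x3 = kg of ferrosilicon.
Minimize 3.41x1 + 1.8x2 + 2.1x3 with:
  27x1 + 9x2 + 685x3 ≥ 954   (silicon)
  567x1 + 1x2 + 1x3 ≥ 462   (chromium)
  x1, x2, x3 ≥ 0.
At the optimum only ferrochrome, ferrosilicon are positive (ferromanganese = 0). There the silicon and chromium constraints are tight.
Solving gives x1 = 0.8124, x3 = 1.361.
Total cost: 3.41·0.8124 + 2.1·1.361 = 5.6284.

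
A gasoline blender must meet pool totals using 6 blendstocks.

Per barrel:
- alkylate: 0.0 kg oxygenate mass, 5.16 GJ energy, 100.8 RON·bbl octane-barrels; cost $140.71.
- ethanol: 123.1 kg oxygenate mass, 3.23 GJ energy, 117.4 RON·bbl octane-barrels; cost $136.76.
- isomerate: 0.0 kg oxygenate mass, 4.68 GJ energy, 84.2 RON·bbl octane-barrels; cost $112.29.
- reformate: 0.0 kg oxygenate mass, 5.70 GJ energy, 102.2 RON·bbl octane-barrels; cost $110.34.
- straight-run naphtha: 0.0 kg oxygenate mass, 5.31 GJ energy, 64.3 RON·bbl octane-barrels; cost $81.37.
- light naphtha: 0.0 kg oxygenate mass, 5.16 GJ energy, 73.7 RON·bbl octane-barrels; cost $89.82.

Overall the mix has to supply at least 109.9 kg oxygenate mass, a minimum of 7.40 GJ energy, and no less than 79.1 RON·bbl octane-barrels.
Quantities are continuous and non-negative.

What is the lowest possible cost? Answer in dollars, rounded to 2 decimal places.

Treat it as an LP. Let x1 = barrels of alkylate, x2 = barrels of ethanol, x3 = barrels of isomerate, x4 = barrels of reformate, x5 = barrels of straight-run naphtha, x6 = barrels of light naphtha.
min 140.71x1 + 136.76x2 + 112.29x3 + 110.34x4 + 81.37x5 + 89.82x6 s.t.:
  123.1x2 ≥ 109.9   (oxygenate mass)
  5.16x1 + 3.23x2 + 4.68x3 + 5.7x4 + 5.31x5 + 5.16x6 ≥ 7.4   (energy)
  100.8x1 + 117.4x2 + 84.2x3 + 102.2x4 + 64.3x5 + 73.7x6 ≥ 79.1   (octane-barrels)
  x1, x2, x3, x4, x5, x6 ≥ 0.
At the optimum only ethanol, straight-run naphtha are positive (alkylate, isomerate, reformate, light naphtha = 0). The oxygenate mass and energy requirements are met with equality.
Solving gives x2 = 0.8928, x5 = 0.8505.
Cost = 136.76·0.8928 + 81.37·0.8505 = 191.3045.

$191.30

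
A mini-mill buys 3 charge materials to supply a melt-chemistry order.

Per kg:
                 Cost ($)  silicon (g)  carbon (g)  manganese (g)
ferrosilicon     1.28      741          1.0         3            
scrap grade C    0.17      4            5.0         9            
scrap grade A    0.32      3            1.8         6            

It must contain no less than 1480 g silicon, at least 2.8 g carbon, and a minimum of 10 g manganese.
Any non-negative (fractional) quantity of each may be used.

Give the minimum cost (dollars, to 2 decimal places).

$2.63

Set it up as a linear program. Let x1 = kg of ferrosilicon, x2 = kg of scrap grade C, x3 = kg of scrap grade A.
Minimise 1.28x1 + 0.17x2 + 0.32x3 subject to:
  741x1 + 4x2 + 3x3 ≥ 1480   (silicon)
  1x1 + 5x2 + 1.8x3 ≥ 2.8   (carbon)
  3x1 + 9x2 + 6x3 ≥ 10   (manganese)
  x1, x2, x3 ≥ 0.
The cheapest feasible vertex uses only ferrosilicon, scrap grade C; scrap grade A is not used. There the silicon and manganese constraints are tight.
That vertex is x1 = 1.995, x2 = 0.4461.
Total cost: 1.28·1.995 + 0.17·0.4461 = 2.6294.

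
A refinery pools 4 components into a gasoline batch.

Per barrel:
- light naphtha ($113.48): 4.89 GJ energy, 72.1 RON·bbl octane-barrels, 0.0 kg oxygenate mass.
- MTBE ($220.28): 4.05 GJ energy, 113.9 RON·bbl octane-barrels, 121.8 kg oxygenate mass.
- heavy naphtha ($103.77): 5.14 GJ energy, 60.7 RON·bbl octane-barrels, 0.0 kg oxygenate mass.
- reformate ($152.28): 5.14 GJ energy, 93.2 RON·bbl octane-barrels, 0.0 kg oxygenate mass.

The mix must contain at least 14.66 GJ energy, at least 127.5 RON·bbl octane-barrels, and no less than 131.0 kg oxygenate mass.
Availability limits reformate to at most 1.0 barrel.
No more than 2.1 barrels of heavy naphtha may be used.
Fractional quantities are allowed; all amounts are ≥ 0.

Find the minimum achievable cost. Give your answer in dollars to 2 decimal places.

$444.94

Treat it as an LP. Let x1 = barrels of light naphtha, x2 = barrels of MTBE, x3 = barrels of heavy naphtha, x4 = barrels of reformate.
min 113.48x1 + 220.28x2 + 103.77x3 + 152.28x4 with:
  4.89x1 + 4.05x2 + 5.14x3 + 5.14x4 ≥ 14.66   (energy)
  72.1x1 + 113.9x2 + 60.7x3 + 93.2x4 ≥ 127.5   (octane-barrels)
  121.8x2 ≥ 131   (oxygenate mass)
  x4 ≤ 1
  x3 ≤ 2.1
  x1, x2, x3, x4 ≥ 0.
The minimum-cost mix takes nothing from light naphtha, reformate — only MTBE, heavy naphtha. There the energy and oxygenate mass constraints are tight.
Optimal quantities: MTBE = 1.0755 barrels, heavy naphtha = 2.0047 barrels.
Cost = 220.28·1.0755 + 103.77·2.0047 = 444.9389.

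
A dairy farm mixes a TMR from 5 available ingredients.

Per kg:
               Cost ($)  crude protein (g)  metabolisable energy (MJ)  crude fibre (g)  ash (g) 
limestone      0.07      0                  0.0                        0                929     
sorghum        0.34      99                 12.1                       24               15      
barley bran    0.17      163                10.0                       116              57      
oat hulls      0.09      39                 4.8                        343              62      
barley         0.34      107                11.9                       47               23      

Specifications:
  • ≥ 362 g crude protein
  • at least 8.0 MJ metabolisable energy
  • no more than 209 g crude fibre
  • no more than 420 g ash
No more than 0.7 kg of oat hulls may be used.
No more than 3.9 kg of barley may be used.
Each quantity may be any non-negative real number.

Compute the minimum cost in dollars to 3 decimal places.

$0.625

Treat it as an LP. Let x1 = kg of limestone, x2 = kg of sorghum, x3 = kg of barley bran, x4 = kg of oat hulls, x5 = kg of barley.
Minimise 0.07x1 + 0.34x2 + 0.17x3 + 0.09x4 + 0.34x5 subject to:
  99x2 + 163x3 + 39x4 + 107x5 ≥ 362   (crude protein)
  12.1x2 + 10x3 + 4.8x4 + 11.9x5 ≥ 8   (metabolisable energy)
  24x2 + 116x3 + 343x4 + 47x5 ≤ 209   (crude fibre)
  929x1 + 15x2 + 57x3 + 62x4 + 23x5 ≤ 420   (ash)
  x4 ≤ 0.7
  x5 ≤ 3.9
  x1, x2, x3, x4, x5 ≥ 0.
The cheapest feasible vertex uses only sorghum, barley bran; limestone, oat hulls, barley are not used. There the crude protein and crude fibre constraints are tight.
That vertex is x2 = 1.047, x3 = 1.585.
Objective = 0.34·1.047 + 0.17·1.585 = 0.62543.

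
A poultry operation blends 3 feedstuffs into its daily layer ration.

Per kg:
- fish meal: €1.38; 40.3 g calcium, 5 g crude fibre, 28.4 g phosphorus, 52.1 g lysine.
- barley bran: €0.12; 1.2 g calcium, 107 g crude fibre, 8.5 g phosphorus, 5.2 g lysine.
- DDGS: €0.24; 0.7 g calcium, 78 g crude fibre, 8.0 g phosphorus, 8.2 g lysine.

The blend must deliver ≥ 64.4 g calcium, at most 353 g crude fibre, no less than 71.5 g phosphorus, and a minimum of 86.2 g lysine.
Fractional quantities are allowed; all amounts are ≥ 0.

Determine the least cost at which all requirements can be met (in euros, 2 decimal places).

This is a linear program. Let x1 = kg of fish meal, x2 = kg of barley bran, x3 = kg of DDGS.
Minimise 1.38x1 + 0.12x2 + 0.24x3 s.t.:
  40.3x1 + 1.2x2 + 0.7x3 ≥ 64.4   (calcium)
  5x1 + 107x2 + 78x3 ≤ 353   (crude fibre)
  28.4x1 + 8.5x2 + 8x3 ≥ 71.5   (phosphorus)
  52.1x1 + 5.2x2 + 8.2x3 ≥ 86.2   (lysine)
  x1, x2, x3 ≥ 0.
The cheapest feasible vertex uses only fish meal, barley bran; DDGS is not used. Binding constraints: crude fibre and phosphorus.
Optimal quantities: fish meal = 1.552 kg, barley bran = 3.227 kg.
Cost = 1.38·1.552 + 0.12·3.227 = 2.5290.

€2.53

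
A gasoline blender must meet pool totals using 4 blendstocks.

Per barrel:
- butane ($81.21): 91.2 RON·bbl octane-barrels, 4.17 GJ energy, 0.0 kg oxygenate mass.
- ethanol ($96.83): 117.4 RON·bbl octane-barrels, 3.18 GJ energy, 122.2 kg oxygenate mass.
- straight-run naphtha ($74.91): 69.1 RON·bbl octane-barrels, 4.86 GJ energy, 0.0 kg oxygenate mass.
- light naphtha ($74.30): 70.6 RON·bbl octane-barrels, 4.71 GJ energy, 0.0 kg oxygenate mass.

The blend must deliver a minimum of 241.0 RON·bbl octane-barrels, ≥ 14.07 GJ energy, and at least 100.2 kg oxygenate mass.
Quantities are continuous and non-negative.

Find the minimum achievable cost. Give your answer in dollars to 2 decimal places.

$256.08

Set it up as a linear program. Let x1 = barrels of butane, x2 = barrels of ethanol, x3 = barrels of straight-run naphtha, x4 = barrels of light naphtha.
Minimise 81.21x1 + 96.83x2 + 74.91x3 + 74.3x4 with:
  91.2x1 + 117.4x2 + 69.1x3 + 70.6x4 ≥ 241   (octane-barrels)
  4.17x1 + 3.18x2 + 4.86x3 + 4.71x4 ≥ 14.07   (energy)
  122.2x2 ≥ 100.2   (oxygenate mass)
  x1, x2, x3, x4 ≥ 0.
The cheapest feasible vertex uses only ethanol, straight-run naphtha; butane, light naphtha are not used. Binding constraints: energy and oxygenate mass.
That vertex is x2 = 0.819967, x3 = 2.35854.
Hence cost = 96.83·0.819967 + 74.91·2.35854 = $256.0756.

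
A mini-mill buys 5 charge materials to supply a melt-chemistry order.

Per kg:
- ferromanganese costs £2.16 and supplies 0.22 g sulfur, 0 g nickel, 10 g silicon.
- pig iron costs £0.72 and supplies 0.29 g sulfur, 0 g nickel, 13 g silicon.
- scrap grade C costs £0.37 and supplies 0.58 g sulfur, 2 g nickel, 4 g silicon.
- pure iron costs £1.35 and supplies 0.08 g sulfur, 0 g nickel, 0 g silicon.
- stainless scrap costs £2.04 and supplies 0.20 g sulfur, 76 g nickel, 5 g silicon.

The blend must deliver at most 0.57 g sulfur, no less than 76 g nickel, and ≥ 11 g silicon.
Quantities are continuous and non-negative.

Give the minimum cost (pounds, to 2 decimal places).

Let x1 = kg of ferromanganese, x2 = kg of pig iron, x3 = kg of scrap grade C, x4 = kg of pure iron, x5 = kg of stainless scrap.
min 2.16x1 + 0.72x2 + 0.37x3 + 1.35x4 + 2.04x5 with:
  0.22x1 + 0.29x2 + 0.58x3 + 0.08x4 + 0.2x5 ≤ 0.57   (sulfur)
  2x3 + 76x5 ≥ 76   (nickel)
  10x1 + 13x2 + 4x3 + 5x5 ≥ 11   (silicon)
  x1, x2, x3, x4, x5 ≥ 0.
The minimum-cost mix takes nothing from ferromanganese, scrap grade C, pure iron — only pig iron, stainless scrap. Binding constraints: nickel and silicon.
So pig iron = 0.4615 kg, stainless scrap = 1 kg.
Cost = 0.72·0.4615 + 2.04·1 = 2.3723.

£2.37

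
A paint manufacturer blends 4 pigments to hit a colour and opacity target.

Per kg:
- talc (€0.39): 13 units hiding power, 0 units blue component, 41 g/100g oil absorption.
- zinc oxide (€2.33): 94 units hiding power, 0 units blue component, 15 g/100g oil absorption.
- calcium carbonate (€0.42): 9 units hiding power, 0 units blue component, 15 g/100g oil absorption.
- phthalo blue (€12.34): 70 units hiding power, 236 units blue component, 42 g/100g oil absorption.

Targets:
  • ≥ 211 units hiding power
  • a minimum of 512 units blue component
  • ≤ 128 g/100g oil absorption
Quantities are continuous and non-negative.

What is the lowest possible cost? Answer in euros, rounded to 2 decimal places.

€28.24

Let x1 = kg of talc, x2 = kg of zinc oxide, x3 = kg of calcium carbonate, x4 = kg of phthalo blue.
Minimise 0.39x1 + 2.33x2 + 0.42x3 + 12.34x4 s.t.:
  13x1 + 94x2 + 9x3 + 70x4 ≥ 211   (hiding power)
  236x4 ≥ 512   (blue component)
  41x1 + 15x2 + 15x3 + 42x4 ≤ 128   (oil absorption)
  x1, x2, x3, x4 ≥ 0.
The optimal basis is {zinc oxide, phthalo blue}; talc, calcium carbonate drop out. There the hiding power and blue component constraints are tight.
Solving gives x2 = 0.6291, x4 = 2.1695.
Cost = 2.33·0.6291 + 12.34·2.1695 = 28.2374.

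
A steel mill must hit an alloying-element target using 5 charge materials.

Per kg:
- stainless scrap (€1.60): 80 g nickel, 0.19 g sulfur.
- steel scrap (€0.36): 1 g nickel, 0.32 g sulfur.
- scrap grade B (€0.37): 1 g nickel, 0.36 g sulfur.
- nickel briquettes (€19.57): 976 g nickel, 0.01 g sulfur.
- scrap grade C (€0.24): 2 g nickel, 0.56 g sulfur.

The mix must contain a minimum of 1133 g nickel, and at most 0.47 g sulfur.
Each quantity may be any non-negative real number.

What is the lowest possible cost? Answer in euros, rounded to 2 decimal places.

Let x1 = kg of stainless scrap, x2 = kg of steel scrap, x3 = kg of scrap grade B, x4 = kg of nickel briquettes, x5 = kg of scrap grade C.
min 1.6x1 + 0.36x2 + 0.37x3 + 19.57x4 + 0.24x5 with:
  80x1 + 1x2 + 1x3 + 976x4 + 2x5 ≥ 1133   (nickel)
  0.19x1 + 0.32x2 + 0.36x3 + 0.01x4 + 0.56x5 ≤ 0.47   (sulfur)
  x1, x2, x3, x4, x5 ≥ 0.
The minimum-cost mix takes nothing from steel scrap, scrap grade B, scrap grade C — only stainless scrap, nickel briquettes. Binding constraints: nickel and sulfur.
So stainless scrap = 2.423 kg, nickel briquettes = 0.9623 kg.
Objective = 1.6·2.423 + 19.57·0.9623 = 22.7090.

€22.71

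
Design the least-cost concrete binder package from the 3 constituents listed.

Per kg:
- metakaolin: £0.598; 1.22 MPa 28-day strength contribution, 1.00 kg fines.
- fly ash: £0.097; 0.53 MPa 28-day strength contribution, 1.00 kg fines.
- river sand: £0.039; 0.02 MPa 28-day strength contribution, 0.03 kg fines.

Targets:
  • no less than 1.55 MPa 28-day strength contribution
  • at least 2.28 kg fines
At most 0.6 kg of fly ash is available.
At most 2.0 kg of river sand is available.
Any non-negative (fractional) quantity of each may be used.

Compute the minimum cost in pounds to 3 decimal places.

Set it up as a linear program. Let x1 = kg of metakaolin, x2 = kg of fly ash, x3 = kg of river sand.
min 0.598x1 + 0.097x2 + 0.039x3 s.t.:
  1.22x1 + 0.53x2 + 0.02x3 ≥ 1.55   (28-day strength contribution)
  1x1 + 1x2 + 0.03x3 ≥ 2.28   (fines)
  x2 ≤ 0.6
  x3 ≤ 2
  x1, x2, x3 ≥ 0.
The minimum-cost mix takes nothing from river sand — only metakaolin, fly ash. Binding constraints: fines and the fly ash cap.
Optimal quantities: metakaolin = 1.68 kg, fly ash = 0.6 kg.
Cost = 0.598·1.68 + 0.097·0.6 = 1.06284.

£1.063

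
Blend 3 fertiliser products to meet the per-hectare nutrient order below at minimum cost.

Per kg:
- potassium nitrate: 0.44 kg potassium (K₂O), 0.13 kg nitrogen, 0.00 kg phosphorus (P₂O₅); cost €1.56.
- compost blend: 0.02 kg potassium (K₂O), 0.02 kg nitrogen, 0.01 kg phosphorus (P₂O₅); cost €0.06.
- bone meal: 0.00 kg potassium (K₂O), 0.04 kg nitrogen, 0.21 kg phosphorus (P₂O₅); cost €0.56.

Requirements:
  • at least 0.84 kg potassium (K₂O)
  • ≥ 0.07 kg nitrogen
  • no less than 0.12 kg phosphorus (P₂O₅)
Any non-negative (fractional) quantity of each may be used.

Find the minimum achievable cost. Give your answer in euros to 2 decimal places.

Set it up as a linear program. Let x1 = kg of potassium nitrate, x2 = kg of compost blend, x3 = kg of bone meal.
Minimize 1.56x1 + 0.06x2 + 0.56x3 subject to:
  0.44x1 + 0.02x2 ≥ 0.84   (potassium (K₂O))
  0.13x1 + 0.02x2 + 0.04x3 ≥ 0.07   (nitrogen)
  0.01x2 + 0.21x3 ≥ 0.12   (phosphorus (P₂O₅))
  x1, x2, x3 ≥ 0.
The minimum-cost mix takes nothing from potassium nitrate, bone meal — only compost blend. There the potassium (K₂O) constraint is tight.
So compost blend = 42 kg.
Hence cost = 0.06·42 = €2.5200.

€2.52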